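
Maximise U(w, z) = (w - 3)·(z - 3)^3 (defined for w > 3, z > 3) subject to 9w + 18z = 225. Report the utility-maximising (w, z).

MU_w = (z−3)^3, MU_z = 3·(w−3)·(z−3)^2.
MRS = (1/3)·(z−3)/(w−3).
Tangency: set MRS = p_w/p_z = 9/18 = 0.5.
So (1/3)·(z − 3)/(w − 3) = 0.5, i.e. (z − 3) = 1.5·(w − 3).
Rewrite the budget in excess-of-subsistence terms: 9·(w − 3) + 18·(z − 3) = 225 − 9·3 − 18·3 = 144.
Substituting, 36·(w − 3) = 144, so w − 3 = 4 and w* = 7.
Then z − 3 = 1.5·4 = 6, so z* = 9.

w* = 7, z* = 9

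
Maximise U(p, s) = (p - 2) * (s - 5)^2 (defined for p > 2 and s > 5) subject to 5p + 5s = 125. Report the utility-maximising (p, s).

MU_p = (s−5)^2, MU_s = 2·(p−2)·(s−5).
MRS = (1/2)·(s−5)/(p−2).
Tangency: set MRS = p_p/p_s = 5/5 = 1.
So (1/2)·(s − 5)/(p − 2) = 1, i.e. (s − 5) = 2·(p − 2).
Rewrite the budget in excess-of-subsistence terms: 5·(p − 2) + 5·(s − 5) = 125 − 5·2 − 5·5 = 90.
Substituting, 15·(p − 2) = 90, so p − 2 = 6 and p* = 8.
Then s − 5 = 2·6 = 12, so s* = 17.

p* = 8, s* = 17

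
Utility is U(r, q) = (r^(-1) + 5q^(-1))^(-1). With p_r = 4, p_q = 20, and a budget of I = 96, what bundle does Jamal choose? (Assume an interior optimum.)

For CES with ρ = -1, MRS = (1/5)·(q/r)^2.
Tangency: set MRS = p_r/p_q = 4/20 = 0.2.
So (q/r)^2 = 1; taking the square root, q/r = 1, i.e. q = r.
Substitute into the budget 4·r + 20·q = 96: 24·r = 96, so r* = 4 and q* = 4.

r* = 4, q* = 4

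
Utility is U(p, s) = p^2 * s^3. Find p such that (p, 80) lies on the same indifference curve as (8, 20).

U(8, 20) = 512000.
Set U(p, 80) = 512000 and solve.
With s = 80: 80^3 = 512000, so p^2 = 512000/512000 = 1; taking the square root, p = 1.
Check: U(1, 80) = 512000.

p = 1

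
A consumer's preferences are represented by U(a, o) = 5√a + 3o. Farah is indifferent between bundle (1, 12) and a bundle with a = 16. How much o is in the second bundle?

U(1, 12) = 41.
Set U(16, o) = 41 and solve.
With a = 16: √16 = 4, so 3o = 41 − 5·4 = 21 and o = 7.
Check: U(16, 7) = 41.

o = 7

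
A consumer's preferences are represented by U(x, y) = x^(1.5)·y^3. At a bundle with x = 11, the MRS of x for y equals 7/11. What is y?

MU_x = 1.5·√x·y^3 and MU_y = 3·x^(1.5)·y^2.
MRS = MU_x/MU_y = (0.5)·y/x.
Substitute x = 11: MRS = y/22. Setting y/22 = 7/11 gives y = (7/11)·22 = 14.

y = 14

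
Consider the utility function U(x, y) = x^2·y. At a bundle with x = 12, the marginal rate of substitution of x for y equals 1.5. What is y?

MU_x = 2·x·y and MU_y = x^2.
MRS = MU_x/MU_y = (2/1)·y/x.
Substitute x = 12: MRS = y/6. Setting y/6 = 1.5 gives y = 1.5·6 = 9.

y = 9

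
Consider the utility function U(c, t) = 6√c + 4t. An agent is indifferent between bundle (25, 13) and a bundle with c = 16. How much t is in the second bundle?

t = 14.5

U(25, 13) = 82.
Set U(16, t) = 82 and solve.
With c = 16: √16 = 4, so 4t = 82 − 6·4 = 58 and t = 14.5.
Check: U(16, 14.5) = 82.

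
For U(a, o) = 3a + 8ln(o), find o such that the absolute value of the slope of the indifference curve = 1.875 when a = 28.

o = 5

MU_a = 3, MU_o = 8/o.
MRS = 3 ÷ (8/o).
MRS depends only on o: 0.375·o = 1.875 ⇒ o = 1.875/0.375 = 5.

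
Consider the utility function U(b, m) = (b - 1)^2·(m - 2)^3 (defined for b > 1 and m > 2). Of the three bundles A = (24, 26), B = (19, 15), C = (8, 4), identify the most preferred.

Bundle A

Evaluate utility at each bundle:
U(A) = 7312896.
U(B) = 711828.
U(C) = 392.
Highest utility is A, so A ≻ B ≻ C.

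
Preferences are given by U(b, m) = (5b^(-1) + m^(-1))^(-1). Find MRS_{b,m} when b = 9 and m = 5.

MRS = 125/81

For CES with ρ = -1, MRS = (5/1)·(m/b)^2.
At (9, 5): MRS = 125/81.
The indifference curve has slope −125/81 at this bundle.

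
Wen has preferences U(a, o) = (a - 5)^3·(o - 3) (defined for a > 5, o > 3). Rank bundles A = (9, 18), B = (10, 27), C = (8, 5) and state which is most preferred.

Bundle B

Evaluate utility at each bundle:
U(A) = 960.
U(B) = 3000.
U(C) = 54.
Highest utility is B, so B ≻ A ≻ C.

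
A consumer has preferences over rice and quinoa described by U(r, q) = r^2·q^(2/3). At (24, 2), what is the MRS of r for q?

MRS = 0.25

MU_r = 2·r·q^(2/3) and MU_q = 2/3·r^2·q^(-1/3).
MRS = MU_r/MU_q = (3)·q/r.
At (24, 2): MRS = 0.25.
That is, one extra unit of r is worth 0.25 units of q at the margin.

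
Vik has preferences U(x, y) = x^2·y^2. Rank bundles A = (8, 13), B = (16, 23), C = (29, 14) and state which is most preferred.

Bundle C

Evaluate utility at each bundle:
U(A) = 10816.
U(B) = 135424.
U(C) = 164836.
Highest utility is C, so C ≻ B ≻ A.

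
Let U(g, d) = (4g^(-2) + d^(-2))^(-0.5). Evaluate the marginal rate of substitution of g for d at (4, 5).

MRS = 125/16

For CES with ρ = -2, MRS = (4/1)·(d/g)^3.
At (4, 5): MRS = 125/16.
The indifference curve has slope −125/16 at this bundle.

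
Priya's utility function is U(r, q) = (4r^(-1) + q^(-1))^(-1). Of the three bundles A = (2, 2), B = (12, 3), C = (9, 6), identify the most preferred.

Evaluate utility at each bundle:
U(A) = 0.400.
U(B) = 1.500.
U(C) = 1.636.
Highest utility is C, so C ≻ B ≻ A.

Bundle C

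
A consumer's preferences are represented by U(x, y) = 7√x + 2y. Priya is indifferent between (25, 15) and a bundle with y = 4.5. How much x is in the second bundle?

U(25, 15) = 65.
Set U(x, 4.5) = 65 and solve.
With y = 4.5: 7√x = 65 − 2·4.5 = 56, so √x = 8 and x = 64.
Check: U(64, 4.5) = 65.

x = 64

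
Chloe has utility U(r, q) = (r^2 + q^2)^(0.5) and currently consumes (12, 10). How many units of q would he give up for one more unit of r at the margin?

For CES with ρ = 2, MRS = (q/r)^(-1).
At (12, 10): MRS = 1.2.
The indifference curve has slope −1.2 at this bundle.

MRS = 1.2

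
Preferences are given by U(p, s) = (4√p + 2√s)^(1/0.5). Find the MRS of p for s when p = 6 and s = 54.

For CES with ρ = 0.5, MRS = (4/2)·√(s/p).
At (6, 54): MRS = 6.
That is, one extra unit of p is worth 6 units of s at the margin.

MRS = 6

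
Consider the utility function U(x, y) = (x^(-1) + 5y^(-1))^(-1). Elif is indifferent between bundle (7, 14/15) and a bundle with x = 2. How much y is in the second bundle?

y = 1

U depends on (x, y) only through S = x^(-1) + 5y^(-1), so equal utility means equal S. At (7, 14/15): S = 5.5.
With x = 2: 2^(-1) = 0.5, so 5y^(-1) = 5.5 − 0.5 = 5, i.e. y^(-1) = 1.
Hence y = 1/1 = 1.
Check: U(2, 1) = 0.1818.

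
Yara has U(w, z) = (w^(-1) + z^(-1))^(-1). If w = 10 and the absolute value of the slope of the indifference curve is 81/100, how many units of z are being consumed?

z = 9

For CES with ρ = -1, MRS = (z/w)^2.
Setting (z/10)^2 = 81/100 gives z/10 = 0.9 and z = 9.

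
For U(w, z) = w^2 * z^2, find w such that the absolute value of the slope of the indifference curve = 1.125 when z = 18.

MU_w = 2·w·z^2 and MU_z = 2·w^2·z.
MRS = MU_w/MU_z = z/w.
Substitute z = 18: MRS = 18/w. Setting 18/w = 1.125 gives w = 18/1.125 = 16.

w = 16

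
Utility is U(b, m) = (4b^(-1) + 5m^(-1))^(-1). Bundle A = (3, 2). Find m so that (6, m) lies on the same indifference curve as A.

U depends on (b, m) only through S = 4b^(-1) + 5m^(-1), so equal utility means equal S. At (3, 2): S = 23/6.
With b = 6: 4·6^(-1) = 2/3, so 5m^(-1) = 23/6 − 2/3 = 19/6, i.e. m^(-1) = 19/30.
Hence m = 1/(19/30) = 30/19.
Check: U(6, 30/19) = 0.2609.

m = 30/19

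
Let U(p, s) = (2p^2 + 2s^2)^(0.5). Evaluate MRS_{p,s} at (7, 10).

MRS = 0.7

For CES with ρ = 2, MRS = (s/p)^(-1).
At (7, 10): MRS = 0.7.
So at (7, 10) the consumer would give up 0.7 units of s for one more unit of p.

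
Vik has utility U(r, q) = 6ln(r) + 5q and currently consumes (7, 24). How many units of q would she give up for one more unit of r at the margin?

MRS = 6/35

MU_r = 6/r, MU_q = 5.
MRS = 6/r ÷ 5.
At (7, 24): MRS = 6/35.
So at (7, 24) the consumer would give up 6/35 units of q for one more unit of r.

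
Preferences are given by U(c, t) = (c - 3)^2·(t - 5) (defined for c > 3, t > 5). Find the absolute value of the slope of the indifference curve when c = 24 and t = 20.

MRS = 10/7

MU_c = 2·(c−3)·(t−5), MU_t = (c−3)^2.
MRS = (2/1)·(t−5)/(c−3).
At (24, 20): MRS = 10/7.
The indifference curve has slope −10/7 at this bundle.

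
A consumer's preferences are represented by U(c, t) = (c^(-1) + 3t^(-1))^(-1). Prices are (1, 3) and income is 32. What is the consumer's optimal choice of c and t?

For CES with ρ = -1, MRS = (1/3)·(t/c)^2.
Tangency: set MRS = p_c/p_t = 1/3.
So (t/c)^2 = 1; taking the square root, t/c = 1, i.e. t = c.
Substitute into the budget 1·c + 3·t = 32: 4·c = 32, so c* = 8 and t* = 8.

c* = 8, t* = 8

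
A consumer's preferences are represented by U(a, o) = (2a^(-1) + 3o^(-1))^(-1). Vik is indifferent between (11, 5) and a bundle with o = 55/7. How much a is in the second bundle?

U depends on (a, o) only through S = 2a^(-1) + 3o^(-1), so equal utility means equal S. At (11, 5): S = 43/55.
With o = 55/7: 3·(55/7)^(-1) = 21/55, so 2a^(-1) = 43/55 − 21/55 = 0.4, i.e. a^(-1) = 0.2.
Hence a = 1/0.2 = 5.
Check: U(5, 55/7) = 1.2791.

a = 5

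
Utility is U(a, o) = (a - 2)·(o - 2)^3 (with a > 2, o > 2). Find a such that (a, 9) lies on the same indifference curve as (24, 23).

a = 596

U(24, 23) = 203742.
Set U(a, 9) = 203742 and solve.
With o = 9: (9 − 2)^3 = 343, so (a − 2) = 203742/343 = 594.
So a = 2 + 594 = 596.
Check: U(596, 9) = 203742.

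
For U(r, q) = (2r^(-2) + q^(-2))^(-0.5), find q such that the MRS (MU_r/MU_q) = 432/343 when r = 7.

q = 6

For CES with ρ = -2, MRS = (2/1)·(q/r)^3.
Setting (2/1)·(q/7)^3 = 432/343 gives (q/7)^3 = 216/343, so q/7 = 6/7 and q = 6.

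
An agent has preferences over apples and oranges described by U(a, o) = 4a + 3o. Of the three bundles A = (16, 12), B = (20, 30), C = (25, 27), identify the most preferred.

Evaluate utility at each bundle:
U(A) = 100.
U(B) = 170.
U(C) = 181.
Highest utility is C, so C ≻ B ≻ A.

Bundle C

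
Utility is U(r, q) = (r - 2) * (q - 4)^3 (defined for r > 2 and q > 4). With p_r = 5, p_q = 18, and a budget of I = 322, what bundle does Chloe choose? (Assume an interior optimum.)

r* = 14, q* = 14

MU_r = (q−4)^3, MU_q = 3·(r−2)·(q−4)^2.
MRS = (1/3)·(q−4)/(r−2).
Tangency: set MRS = p_r/p_q = 5/18.
So (1/3)·(q − 4)/(r − 2) = 5/18, i.e. (q − 4) = (5/6)·(r − 2).
Rewrite the budget in excess-of-subsistence terms: 5·(r − 2) + 18·(q − 4) = 322 − 5·2 − 18·4 = 240.
Substituting, 20·(r − 2) = 240, so r − 2 = 12 and r* = 14.
Then q − 4 = (5/6)·12 = 10, so q* = 14.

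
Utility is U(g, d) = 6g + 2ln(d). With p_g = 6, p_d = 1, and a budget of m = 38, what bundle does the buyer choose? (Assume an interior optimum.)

g* = 6, d* = 2

MU_g = 6, MU_d = 2/d.
MRS = 6 ÷ (2/d).
Tangency: set MRS = p_g/p_d = 6/1 = 6.
MRS depends only on d: 3·d = 6 ⇒ d* = 6/3 = 2.
From the budget, 6·g = 38 − 1·2 = 36, so g* = 6.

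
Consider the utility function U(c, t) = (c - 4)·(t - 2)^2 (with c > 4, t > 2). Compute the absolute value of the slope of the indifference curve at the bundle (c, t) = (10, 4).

MU_c = (t−2)^2, MU_t = 2·(c−4)·(t−2).
MRS = (1/2)·(t−2)/(c−4).
At (10, 4): MRS = 1/6.
So at (10, 4) the consumer would give up 1/6 units of t for one more unit of c.

MRS = 1/6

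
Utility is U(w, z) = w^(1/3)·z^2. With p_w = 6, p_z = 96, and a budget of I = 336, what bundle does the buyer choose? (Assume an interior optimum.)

w* = 8, z* = 3

MU_w = 1/3·w^(-2/3)·z^2 and MU_z = 2·w^(1/3)·z.
MRS = MU_w/MU_z = (1/6)·z/w.
Tangency: set MRS = p_w/p_z = 6/96 = 1/16.
So (1/6)·z/w = 1/16, i.e. z = 0.375·w.
Substitute into the budget 6·w + 96·z = 336: 42·w = 336, so w* = 8.
Then z* = 0.375·8 = 3.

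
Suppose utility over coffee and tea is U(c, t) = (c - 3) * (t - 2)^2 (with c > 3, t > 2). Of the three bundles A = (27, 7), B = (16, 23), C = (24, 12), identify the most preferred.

Evaluate utility at each bundle:
U(A) = 600.
U(B) = 5733.
U(C) = 2100.
Highest utility is B, so B ≻ C ≻ A.

Bundle B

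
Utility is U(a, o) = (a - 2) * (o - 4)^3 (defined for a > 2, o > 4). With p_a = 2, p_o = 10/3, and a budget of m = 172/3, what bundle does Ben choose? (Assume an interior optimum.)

MU_a = (o−4)^3, MU_o = 3·(a−2)·(o−4)^2.
MRS = (1/3)·(o−4)/(a−2).
Tangency: set MRS = p_a/p_o = 2/(10/3) = 0.6.
So (1/3)·(o − 4)/(a − 2) = 0.6, i.e. (o − 4) = 1.8·(a − 2).
Rewrite the budget in excess-of-subsistence terms: 2·(a − 2) + (10/3)·(o − 4) = 172/3 − 2·2 − (10/3)·4 = 40.
Substituting, 8·(a − 2) = 40, so a − 2 = 5 and a* = 7.
Then o − 4 = 1.8·5 = 9, so o* = 13.

a* = 7, o* = 13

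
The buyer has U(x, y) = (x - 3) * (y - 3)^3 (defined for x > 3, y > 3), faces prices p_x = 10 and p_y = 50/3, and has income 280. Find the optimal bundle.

MU_x = (y−3)^3, MU_y = 3·(x−3)·(y−3)^2.
MRS = (1/3)·(y−3)/(x−3).
Tangency: set MRS = p_x/p_y = 10/(50/3) = 0.6.
So (1/3)·(y − 3)/(x − 3) = 0.6, i.e. (y − 3) = 1.8·(x − 3).
Rewrite the budget in excess-of-subsistence terms: 10·(x − 3) + (50/3)·(y − 3) = 280 − 10·3 − (50/3)·3 = 200.
Substituting, 40·(x − 3) = 200, so x − 3 = 5 and x* = 8.
Then y − 3 = 1.8·5 = 9, so y* = 12.

x* = 8, y* = 12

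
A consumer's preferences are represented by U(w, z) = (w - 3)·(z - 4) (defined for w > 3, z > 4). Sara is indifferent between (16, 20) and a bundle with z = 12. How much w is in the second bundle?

w = 29

U(16, 20) = 208.
Set U(w, 12) = 208 and solve.
With z = 12: (12 − 4) = 8, so (w − 3) = 208/8 = 26.
So w = 3 + 26 = 29.
Check: U(29, 12) = 208.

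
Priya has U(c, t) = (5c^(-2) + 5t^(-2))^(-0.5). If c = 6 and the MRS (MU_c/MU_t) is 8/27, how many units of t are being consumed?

t = 4

For CES with ρ = -2, MRS = (t/c)^3.
Setting (t/6)^3 = 8/27 gives t/6 = 2/3 and t = 4.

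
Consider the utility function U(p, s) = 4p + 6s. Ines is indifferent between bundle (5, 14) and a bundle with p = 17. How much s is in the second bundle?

U(5, 14) = 104.
Set U(17, s) = 104 and solve.
4·17 + 6s = 104 ⇒ 6s = 36 ⇒ s = 6.
Check: U(17, 6) = 104.

s = 6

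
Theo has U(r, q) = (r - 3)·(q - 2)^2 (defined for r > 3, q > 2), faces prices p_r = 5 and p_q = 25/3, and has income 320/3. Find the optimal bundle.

MU_r = (q−2)^2, MU_q = 2·(r−3)·(q−2).
MRS = (1/2)·(q−2)/(r−3).
Tangency: set MRS = p_r/p_q = 5/(25/3) = 0.6.
So (1/2)·(q − 2)/(r − 3) = 0.6, i.e. (q − 2) = 1.2·(r − 3).
Rewrite the budget in excess-of-subsistence terms: 5·(r − 3) + (25/3)·(q − 2) = 320/3 − 5·3 − (25/3)·2 = 75.
Substituting, 15·(r − 3) = 75, so r − 3 = 5 and r* = 8.
Then q − 2 = 1.2·5 = 6, so q* = 8.

r* = 8, q* = 8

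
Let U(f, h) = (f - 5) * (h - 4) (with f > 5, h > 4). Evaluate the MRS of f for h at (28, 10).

MRS = 6/23

MU_f = (h−4), MU_h = (f−5).
MRS = (h−4)/(f−5).
At (28, 10): MRS = 6/23.
That is, one extra unit of f is worth 6/23 units of h at the margin.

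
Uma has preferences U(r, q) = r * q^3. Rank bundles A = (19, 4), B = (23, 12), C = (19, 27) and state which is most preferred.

Bundle C

Evaluate utility at each bundle:
U(A) = 1216.
U(B) = 39744.
U(C) = 373977.
Highest utility is C, so C ≻ B ≻ A.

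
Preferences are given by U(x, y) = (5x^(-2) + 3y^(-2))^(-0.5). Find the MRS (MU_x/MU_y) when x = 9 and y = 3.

MRS = 5/81

For CES with ρ = -2, MRS = (5/3)·(y/x)^3.
At (9, 3): MRS = 5/81.
The indifference curve has slope −5/81 at this bundle.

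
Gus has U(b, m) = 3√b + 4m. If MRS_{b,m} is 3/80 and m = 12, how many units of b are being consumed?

MU_b = 3/(2√b), MU_m = 4.
MRS = 3/(2√b) ÷ 4.
MRS depends only on b: 0.375/√b = 3/80 ⇒ √b = 0.375/(3/80) = 10 ⇒ b = 100.

b = 100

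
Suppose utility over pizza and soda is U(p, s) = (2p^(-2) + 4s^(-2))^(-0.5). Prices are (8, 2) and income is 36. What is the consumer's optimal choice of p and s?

For CES with ρ = -2, MRS = (2/4)·(s/p)^3.
Tangency: set MRS = p_p/p_s = 8/2 = 4.
So (s/p)^3 = 8; taking the cube root, s/p = 2, i.e. s = 2·p.
Substitute into the budget 8·p + 2·s = 36: 12·p = 36, so p* = 3 and s* = 2·3 = 6.

p* = 3, s* = 6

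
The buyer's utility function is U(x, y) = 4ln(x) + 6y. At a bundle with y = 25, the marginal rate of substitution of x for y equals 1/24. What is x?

x = 16

MU_x = 4/x, MU_y = 6.
MRS = 4/x ÷ 6.
MRS depends only on x: (2/3)/x = 1/24 ⇒ x = (2/3)/(1/24) = 16.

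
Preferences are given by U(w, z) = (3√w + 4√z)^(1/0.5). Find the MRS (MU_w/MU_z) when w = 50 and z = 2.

For CES with ρ = 0.5, MRS = (3/4)·√(z/w).
At (50, 2): MRS = 0.15.
The indifference curve has slope −0.15 at this bundle.

MRS = 0.15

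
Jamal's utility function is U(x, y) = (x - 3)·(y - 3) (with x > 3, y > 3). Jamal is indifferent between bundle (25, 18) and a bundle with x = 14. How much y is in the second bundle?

U(25, 18) = 330.
Set U(14, y) = 330 and solve.
With x = 14: (14 − 3) = 11, so (y − 3) = 330/11 = 30.
So y = 3 + 30 = 33.
Check: U(14, 33) = 330.

y = 33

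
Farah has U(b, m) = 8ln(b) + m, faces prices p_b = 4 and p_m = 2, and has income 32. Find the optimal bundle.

MU_b = 8/b, MU_m = 1.
MRS = 8/b ÷ 1.
Tangency: set MRS = p_b/p_m = 4/2 = 2.
MRS depends only on b: 8/b = 2 ⇒ b* = 8/2 = 4.
From the budget, 2·m = 32 − 4·4 = 16, so m* = 8.

b* = 4, m* = 8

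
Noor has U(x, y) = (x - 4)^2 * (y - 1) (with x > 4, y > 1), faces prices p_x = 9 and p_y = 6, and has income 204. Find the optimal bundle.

x* = 16, y* = 10

MU_x = 2·(x−4)·(y−1), MU_y = (x−4)^2.
MRS = (2/1)·(y−1)/(x−4).
Tangency: set MRS = p_x/p_y = 9/6 = 1.5.
So (2/1)·(y − 1)/(x − 4) = 1.5, i.e. (y − 1) = 0.75·(x − 4).
Rewrite the budget in excess-of-subsistence terms: 9·(x − 4) + 6·(y − 1) = 204 − 9·4 − 6·1 = 162.
Substituting, 13.5·(x − 4) = 162, so x − 4 = 12 and x* = 16.
Then y − 1 = 0.75·12 = 9, so y* = 10.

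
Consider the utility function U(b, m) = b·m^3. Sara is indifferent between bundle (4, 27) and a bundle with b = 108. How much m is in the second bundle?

U(4, 27) = 78732.
Set U(108, m) = 78732 and solve.
With b = 108: m^3 = 78732/108 = 729; taking the cube root, m = 9.
Check: U(108, 9) = 78732.

m = 9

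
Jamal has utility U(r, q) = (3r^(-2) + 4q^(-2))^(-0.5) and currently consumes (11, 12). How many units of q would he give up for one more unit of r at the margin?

For CES with ρ = -2, MRS = (3/4)·(q/r)^3.
At (11, 12): MRS = 1296/1331.
So at (11, 12) the consumer would give up 1296/1331 units of q for one more unit of r.

MRS = 1296/1331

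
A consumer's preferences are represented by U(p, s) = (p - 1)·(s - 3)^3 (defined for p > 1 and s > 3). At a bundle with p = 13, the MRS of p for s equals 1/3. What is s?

s = 15

MU_p = (s−3)^3, MU_s = 3·(p−1)·(s−3)^2.
MRS = (1/3)·(s−3)/(p−1).
Substitute p = 13: MRS = (s − 3)/36. Setting this equal to 1/3 gives s − 3 = (1/3)·36 = 12, so s = 15.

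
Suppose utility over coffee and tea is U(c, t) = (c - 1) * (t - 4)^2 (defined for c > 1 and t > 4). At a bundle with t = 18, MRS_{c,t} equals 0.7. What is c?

MU_c = (t−4)^2, MU_t = 2·(c−1)·(t−4).
MRS = (1/2)·(t−4)/(c−1).
Substitute t = 18: MRS = 7/(c − 1). Setting this equal to 0.7 gives c − 1 = 7/0.7 = 10, so c = 11.

c = 11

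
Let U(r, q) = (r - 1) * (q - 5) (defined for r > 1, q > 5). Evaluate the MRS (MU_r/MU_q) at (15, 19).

MU_r = (q−5), MU_q = (r−1).
MRS = (q−5)/(r−1).
At (15, 19): MRS = 1.
The indifference curve has slope −1 at this bundle.

MRS = 1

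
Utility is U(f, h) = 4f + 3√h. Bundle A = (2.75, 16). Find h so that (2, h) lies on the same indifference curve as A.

U(2.75, 16) = 23.
Set U(2, h) = 23 and solve.
With f = 2: 3√h = 23 − 4·2 = 15, so √h = 5 and h = 25.
Check: U(2, 25) = 23.

h = 25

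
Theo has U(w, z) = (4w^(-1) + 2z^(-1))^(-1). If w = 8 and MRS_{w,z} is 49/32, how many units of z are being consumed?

For CES with ρ = -1, MRS = (4/2)·(z/w)^2.
Setting (4/2)·(z/8)^2 = 49/32 gives (z/8)^2 = 49/64, so z/8 = 0.875 and z = 7.

z = 7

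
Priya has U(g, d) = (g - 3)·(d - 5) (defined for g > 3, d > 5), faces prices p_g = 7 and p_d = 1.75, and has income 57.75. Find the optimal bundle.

MU_g = (d−5), MU_d = (g−3).
MRS = (d−5)/(g−3).
Tangency: set MRS = p_g/p_d = 7/1.75 = 4.
So (d − 5)/(g − 3) = 4, i.e. (d − 5) = 4·(g − 3).
Rewrite the budget in excess-of-subsistence terms: 7·(g − 3) + 1.75·(d − 5) = 57.75 − 7·3 − 1.75·5 = 28.
Substituting, 14·(g − 3) = 28, so g − 3 = 2 and g* = 5.
Then d − 5 = 4·2 = 8, so d* = 13.

g* = 5, d* = 13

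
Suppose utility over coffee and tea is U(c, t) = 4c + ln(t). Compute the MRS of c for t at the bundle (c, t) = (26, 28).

MU_c = 4, MU_t = 1/t.
MRS = 4 ÷ (1/t).
At (26, 28): MRS = 112.
That is, one extra unit of c is worth 112 units of t at the margin.

MRS = 112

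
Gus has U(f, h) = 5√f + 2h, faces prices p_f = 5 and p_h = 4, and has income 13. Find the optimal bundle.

MU_f = 5/(2√f), MU_h = 2.
MRS = 5/(2√f) ÷ 2.
Tangency: set MRS = p_f/p_h = 5/4 = 1.25.
MRS depends only on f: 1.25/√f = 1.25 ⇒ √f = 1.25/1.25 = 1 ⇒ f* = 1.
From the budget, 4·h = 13 − 5·1 = 8, so h* = 2.

f* = 1, h* = 2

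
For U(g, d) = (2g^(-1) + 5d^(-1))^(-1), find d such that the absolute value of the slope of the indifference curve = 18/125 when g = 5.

d = 3

For CES with ρ = -1, MRS = (2/5)·(d/g)^2.
Setting (2/5)·(d/5)^2 = 18/125 gives (d/5)^2 = 9/25, so d/5 = 0.6 and d = 3.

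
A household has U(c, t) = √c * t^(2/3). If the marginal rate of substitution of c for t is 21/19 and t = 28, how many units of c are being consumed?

MU_c = 0.5·c^(-0.5)·t^(2/3) and MU_t = 2/3·√c·t^(-1/3).
MRS = MU_c/MU_t = (0.75)·t/c.
Substitute t = 28: MRS = 21/c. Setting 21/c = 21/19 gives c = 21/(21/19) = 19.

c = 19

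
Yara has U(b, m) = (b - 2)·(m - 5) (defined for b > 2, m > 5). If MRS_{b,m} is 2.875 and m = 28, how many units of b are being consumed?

b = 10

MU_b = (m−5), MU_m = (b−2).
MRS = (m−5)/(b−2).
Substitute m = 28: MRS = 23/(b − 2). Setting this equal to 2.875 gives b − 2 = 23/2.875 = 8, so b = 10.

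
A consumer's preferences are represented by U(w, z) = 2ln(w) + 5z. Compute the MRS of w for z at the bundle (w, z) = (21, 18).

MU_w = 2/w, MU_z = 5.
MRS = 2/w ÷ 5.
At (21, 18): MRS = 2/105.
So at (21, 18) the consumer would give up 2/105 units of z for one more unit of w.

MRS = 2/105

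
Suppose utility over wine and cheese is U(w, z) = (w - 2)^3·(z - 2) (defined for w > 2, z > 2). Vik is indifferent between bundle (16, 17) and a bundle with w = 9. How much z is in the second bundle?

z = 122

U(16, 17) = 41160.
Set U(9, z) = 41160 and solve.
With w = 9: (9 − 2)^3 = 343, so (z − 2) = 41160/343 = 120.
So z = 2 + 120 = 122.
Check: U(9, 122) = 41160.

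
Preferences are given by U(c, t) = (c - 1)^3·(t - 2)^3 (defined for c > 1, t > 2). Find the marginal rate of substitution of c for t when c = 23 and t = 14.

MRS = 6/11

MU_c = 3·(c−1)^2·(t−2)^3, MU_t = 3·(c−1)^3·(t−2)^2.
MRS = (t−2)/(c−1).
At (23, 14): MRS = 6/11.
That is, one extra unit of c is worth 6/11 units of t at the margin.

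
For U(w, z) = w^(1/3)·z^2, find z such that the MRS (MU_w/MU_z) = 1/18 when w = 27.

MU_w = 1/3·w^(-2/3)·z^2 and MU_z = 2·w^(1/3)·z.
MRS = MU_w/MU_z = (1/6)·z/w.
Substitute w = 27: MRS = z/162. Setting z/162 = 1/18 gives z = (1/18)·162 = 9.

z = 9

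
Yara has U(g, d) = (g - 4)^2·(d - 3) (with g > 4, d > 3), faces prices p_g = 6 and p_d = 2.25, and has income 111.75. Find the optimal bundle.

MU_g = 2·(g−4)·(d−3), MU_d = (g−4)^2.
MRS = (2/1)·(d−3)/(g−4).
Tangency: set MRS = p_g/p_d = 6/2.25 = 8/3.
So (2/1)·(d − 3)/(g − 4) = 8/3, i.e. (d − 3) = (4/3)·(g − 4).
Rewrite the budget in excess-of-subsistence terms: 6·(g − 4) + 2.25·(d − 3) = 111.75 − 6·4 − 2.25·3 = 81.
Substituting, 9·(g − 4) = 81, so g − 4 = 9 and g* = 13.
Then d − 3 = (4/3)·9 = 12, so d* = 15.

g* = 13, d* = 15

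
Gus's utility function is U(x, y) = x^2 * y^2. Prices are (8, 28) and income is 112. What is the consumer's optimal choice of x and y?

x* = 7, y* = 2

MU_x = 2·x·y^2 and MU_y = 2·x^2·y.
MRS = MU_x/MU_y = y/x.
Tangency: set MRS = p_x/p_y = 8/28 = 2/7.
So y/x = 2/7, i.e. y = (2/7)·x.
Substitute into the budget 8·x + 28·y = 112: 16·x = 112, so x* = 7.
Then y* = (2/7)·7 = 2.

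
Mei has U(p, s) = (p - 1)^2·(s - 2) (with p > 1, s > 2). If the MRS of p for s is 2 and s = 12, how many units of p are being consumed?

p = 11

MU_p = 2·(p−1)·(s−2), MU_s = (p−1)^2.
MRS = (2/1)·(s−2)/(p−1).
Substitute s = 12: MRS = 20/(p − 1). Setting this equal to 2 gives p − 1 = 20/2 = 10, so p = 11.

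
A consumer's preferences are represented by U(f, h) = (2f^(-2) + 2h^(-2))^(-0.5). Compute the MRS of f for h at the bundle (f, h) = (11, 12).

For CES with ρ = -2, MRS = (h/f)^3.
At (11, 12): MRS = 1728/1331.
That is, one extra unit of f is worth 1728/1331 units of h at the margin.

MRS = 1728/1331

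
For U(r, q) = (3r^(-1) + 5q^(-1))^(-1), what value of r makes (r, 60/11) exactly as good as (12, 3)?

r = 3

U depends on (r, q) only through S = 3r^(-1) + 5q^(-1), so equal utility means equal S. At (12, 3): S = 23/12.
With q = 60/11: 5·(60/11)^(-1) = 11/12, so 3r^(-1) = 23/12 − 11/12 = 1, i.e. r^(-1) = 1/3.
Hence r = 1/(1/3) = 3.
Check: U(3, 60/11) = 0.5217.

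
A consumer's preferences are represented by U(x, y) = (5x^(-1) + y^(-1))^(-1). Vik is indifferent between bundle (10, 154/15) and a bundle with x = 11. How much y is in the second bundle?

U depends on (x, y) only through S = 5x^(-1) + y^(-1), so equal utility means equal S. At (10, 154/15): S = 46/77.
With x = 11: 5·11^(-1) = 5/11, so y^(-1) = 46/77 − 5/11 = 1/7.
Hence y = 1/(1/7) = 7.
Check: U(11, 7) = 1.6739.

y = 7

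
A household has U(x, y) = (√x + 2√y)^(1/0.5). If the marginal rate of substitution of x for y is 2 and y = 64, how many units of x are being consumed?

For CES with ρ = 0.5, MRS = (1/2)·√(y/x).
Setting (1/2)·√(64/x) = 2 gives √(64/x) = 4, so 64/x = 16 and x = 4.

x = 4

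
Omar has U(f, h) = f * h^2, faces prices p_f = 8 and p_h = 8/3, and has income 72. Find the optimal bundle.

MU_f = h^2 and MU_h = 2·f·h.
MRS = MU_f/MU_h = (1/2)·h/f.
Tangency: set MRS = p_f/p_h = 8/(8/3) = 3.
So (1/2)·h/f = 3, i.e. h = 6·f.
Substitute into the budget 8·f + (8/3)·h = 72: 24·f = 72, so f* = 3.
Then h* = 6·3 = 18.

f* = 3, h* = 18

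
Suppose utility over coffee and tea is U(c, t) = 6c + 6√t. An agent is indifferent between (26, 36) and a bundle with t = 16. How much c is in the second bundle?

U(26, 36) = 192.
Set U(c, 16) = 192 and solve.
With t = 16: √16 = 4, so 6c = 192 − 6·4 = 168 and c = 28.
Check: U(28, 16) = 192.

c = 28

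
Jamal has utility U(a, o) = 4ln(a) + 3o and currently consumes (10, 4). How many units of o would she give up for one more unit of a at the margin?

MU_a = 4/a, MU_o = 3.
MRS = 4/a ÷ 3.
At (10, 4): MRS = 2/15.
That is, one extra unit of a is worth 2/15 units of o at the margin.

MRS = 2/15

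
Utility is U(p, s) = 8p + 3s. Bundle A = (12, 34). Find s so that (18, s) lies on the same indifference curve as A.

U(12, 34) = 198.
Set U(18, s) = 198 and solve.
8·18 + 3s = 198 ⇒ 3s = 54 ⇒ s = 18.
Check: U(18, 18) = 198.

s = 18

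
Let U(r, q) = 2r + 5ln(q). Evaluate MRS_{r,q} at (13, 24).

MRS = 9.6

MU_r = 2, MU_q = 5/q.
MRS = 2 ÷ (5/q).
At (13, 24): MRS = 9.6.
So at (13, 24) the consumer would give up 9.6 units of q for one more unit of r.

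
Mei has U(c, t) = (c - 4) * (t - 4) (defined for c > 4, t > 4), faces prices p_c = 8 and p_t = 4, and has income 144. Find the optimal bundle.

MU_c = (t−4), MU_t = (c−4).
MRS = (t−4)/(c−4).
Tangency: set MRS = p_c/p_t = 8/4 = 2.
So (t − 4)/(c − 4) = 2, i.e. (t − 4) = 2·(c − 4).
Rewrite the budget in excess-of-subsistence terms: 8·(c − 4) + 4·(t − 4) = 144 − 8·4 − 4·4 = 96.
Substituting, 16·(c − 4) = 96, so c − 4 = 6 and c* = 10.
Then t − 4 = 2·6 = 12, so t* = 16.

c* = 10, t* = 16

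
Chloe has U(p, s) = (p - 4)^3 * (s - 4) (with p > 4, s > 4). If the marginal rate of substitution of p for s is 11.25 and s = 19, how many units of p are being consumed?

MU_p = 3·(p−4)^2·(s−4), MU_s = (p−4)^3.
MRS = (3/1)·(s−4)/(p−4).
Substitute s = 19: MRS = 45/(p − 4). Setting this equal to 11.25 gives p − 4 = 45/11.25 = 4, so p = 8.

p = 8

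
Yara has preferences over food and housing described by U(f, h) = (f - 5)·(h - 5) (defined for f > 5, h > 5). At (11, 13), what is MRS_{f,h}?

MU_f = (h−5), MU_h = (f−5).
MRS = (h−5)/(f−5).
At (11, 13): MRS = 4/3.
So at (11, 13) the consumer would give up 4/3 units of h for one more unit of f.

MRS = 4/3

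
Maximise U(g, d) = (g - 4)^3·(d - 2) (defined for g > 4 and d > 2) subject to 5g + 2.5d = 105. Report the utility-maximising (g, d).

MU_g = 3·(g−4)^2·(d−2), MU_d = (g−4)^3.
MRS = (3/1)·(d−2)/(g−4).
Tangency: set MRS = p_g/p_d = 5/2.5 = 2.
So (3/1)·(d − 2)/(g − 4) = 2, i.e. (d − 2) = (2/3)·(g − 4).
Rewrite the budget in excess-of-subsistence terms: 5·(g − 4) + 2.5·(d − 2) = 105 − 5·4 − 2.5·2 = 80.
Substituting, (20/3)·(g − 4) = 80, so g − 4 = 12 and g* = 16.
Then d − 2 = (2/3)·12 = 8, so d* = 10.

g* = 16, d* = 10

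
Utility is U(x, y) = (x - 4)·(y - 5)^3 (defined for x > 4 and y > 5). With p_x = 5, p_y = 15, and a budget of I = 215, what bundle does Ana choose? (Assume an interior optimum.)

x* = 10, y* = 11

MU_x = (y−5)^3, MU_y = 3·(x−4)·(y−5)^2.
MRS = (1/3)·(y−5)/(x−4).
Tangency: set MRS = p_x/p_y = 5/15 = 1/3.
So (1/3)·(y − 5)/(x − 4) = 1/3, i.e. (y − 5) = (x − 4).
Rewrite the budget in excess-of-subsistence terms: 5·(x − 4) + 15·(y − 5) = 215 − 5·4 − 15·5 = 120.
Substituting, 20·(x − 4) = 120, so x − 4 = 6 and x* = 10.
Then y − 5 = 6, so y* = 11.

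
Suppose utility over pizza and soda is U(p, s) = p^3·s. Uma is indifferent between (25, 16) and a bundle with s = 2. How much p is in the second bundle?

U(25, 16) = 250000.
Set U(p, 2) = 250000 and solve.
With s = 2: p^3 = 250000/2 = 125000; taking the cube root, p = 50.
Check: U(50, 2) = 250000.

p = 50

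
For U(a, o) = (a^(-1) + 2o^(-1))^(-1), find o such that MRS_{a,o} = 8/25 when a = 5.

o = 4

For CES with ρ = -1, MRS = (1/2)·(o/a)^2.
Setting (1/2)·(o/5)^2 = 8/25 gives (o/5)^2 = 16/25, so o/5 = 0.8 and o = 4.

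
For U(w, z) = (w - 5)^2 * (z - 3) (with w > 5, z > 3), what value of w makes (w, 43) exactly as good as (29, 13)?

w = 17

U(29, 13) = 5760.
Set U(w, 43) = 5760 and solve.
With z = 43: (43 − 3) = 40, so (w − 5)^2 = 5760/40 = 144.
Taking the square root (with w > 5): w − 5 = 12, so w = 17.
Check: U(17, 43) = 5760.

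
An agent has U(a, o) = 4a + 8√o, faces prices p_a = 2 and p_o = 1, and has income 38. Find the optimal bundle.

a* = 17, o* = 4

MU_a = 4, MU_o = 8/(2√o).
MRS = 4 ÷ (8/(2√o)).
Tangency: set MRS = p_a/p_o = 2/1 = 2.
MRS depends only on o: √o = 2 ⇒ √o = 2 ⇒ o* = 4.
From the budget, 2·a = 38 − 1·4 = 34, so a* = 17.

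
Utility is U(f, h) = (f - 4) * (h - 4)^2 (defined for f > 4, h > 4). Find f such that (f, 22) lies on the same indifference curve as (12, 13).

U(12, 13) = 648.
Set U(f, 22) = 648 and solve.
With h = 22: (22 − 4)^2 = 324, so (f − 4) = 648/324 = 2.
So f = 4 + 2 = 6.
Check: U(6, 22) = 648.

f = 6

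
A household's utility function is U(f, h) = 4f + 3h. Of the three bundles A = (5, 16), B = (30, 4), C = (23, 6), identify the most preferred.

Evaluate utility at each bundle:
U(A) = 68.
U(B) = 132.
U(C) = 110.
Highest utility is B, so B ≻ C ≻ A.

Bundle B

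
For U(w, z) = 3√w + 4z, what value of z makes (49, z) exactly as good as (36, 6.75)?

U(36, 6.75) = 45.
Set U(49, z) = 45 and solve.
With w = 49: √49 = 7, so 4z = 45 − 3·7 = 24 and z = 6.
Check: U(49, 6) = 45.

z = 6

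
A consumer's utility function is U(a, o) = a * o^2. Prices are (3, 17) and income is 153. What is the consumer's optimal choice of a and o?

a* = 17, o* = 6

MU_a = o^2 and MU_o = 2·a·o.
MRS = MU_a/MU_o = (1/2)·o/a.
Tangency: set MRS = p_a/p_o = 3/17.
So (1/2)·o/a = 3/17, i.e. o = (6/17)·a.
Substitute into the budget 3·a + 17·o = 153: 9·a = 153, so a* = 17.
Then o* = (6/17)·17 = 6.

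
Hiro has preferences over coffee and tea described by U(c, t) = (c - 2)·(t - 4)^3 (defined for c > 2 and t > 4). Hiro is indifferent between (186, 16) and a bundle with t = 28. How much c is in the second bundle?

U(186, 16) = 317952.
Set U(c, 28) = 317952 and solve.
With t = 28: (28 − 4)^3 = 13824, so (c − 2) = 317952/13824 = 23.
So c = 2 + 23 = 25.
Check: U(25, 28) = 317952.

c = 25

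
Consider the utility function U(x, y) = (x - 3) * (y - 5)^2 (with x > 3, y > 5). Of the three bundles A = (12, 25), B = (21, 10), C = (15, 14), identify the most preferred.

Evaluate utility at each bundle:
U(A) = 3600.
U(B) = 450.
U(C) = 972.
Highest utility is A, so A ≻ C ≻ B.

Bundle A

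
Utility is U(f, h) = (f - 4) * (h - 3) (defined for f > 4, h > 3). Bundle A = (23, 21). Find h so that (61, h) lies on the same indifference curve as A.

h = 9

U(23, 21) = 342.
Set U(61, h) = 342 and solve.
With f = 61: (61 − 4) = 57, so (h − 3) = 342/57 = 6.
So h = 3 + 6 = 9.
Check: U(61, 9) = 342.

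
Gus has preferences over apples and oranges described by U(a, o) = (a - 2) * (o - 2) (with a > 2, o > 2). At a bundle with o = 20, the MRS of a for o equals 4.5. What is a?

MU_a = (o−2), MU_o = (a−2).
MRS = (o−2)/(a−2).
Substitute o = 20: MRS = 18/(a − 2). Setting this equal to 4.5 gives a − 2 = 18/4.5 = 4, so a = 6.

a = 6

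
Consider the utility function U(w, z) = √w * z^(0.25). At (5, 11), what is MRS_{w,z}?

MRS = 4.4

MU_w = 0.5·w^(-0.5)·z^(0.25) and MU_z = 0.25·√w·z^(-0.75).
MRS = MU_w/MU_z = (2)·z/w.
At (5, 11): MRS = 4.4.
The indifference curve has slope −4.4 at this bundle.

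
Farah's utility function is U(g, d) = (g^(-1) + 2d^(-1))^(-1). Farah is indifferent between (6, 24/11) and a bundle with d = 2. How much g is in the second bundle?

U depends on (g, d) only through S = g^(-1) + 2d^(-1), so equal utility means equal S. At (6, 24/11): S = 13/12.
With d = 2: 2·2^(-1) = 1, so g^(-1) = 13/12 − 1 = 1/12.
Hence g = 1/(1/12) = 12.
Check: U(12, 2) = 0.9231.

g = 12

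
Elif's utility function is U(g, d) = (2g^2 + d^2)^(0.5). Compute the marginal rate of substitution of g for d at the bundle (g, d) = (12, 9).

For CES with ρ = 2, MRS = (2/1)·(d/g)^(-1).
At (12, 9): MRS = 8/3.
So at (12, 9) the consumer would give up 8/3 units of d for one more unit of g.

MRS = 8/3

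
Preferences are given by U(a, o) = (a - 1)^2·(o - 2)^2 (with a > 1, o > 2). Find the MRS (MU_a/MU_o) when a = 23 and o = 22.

MU_a = 2·(a−1)·(o−2)^2, MU_o = 2·(a−1)^2·(o−2).
MRS = (o−2)/(a−1).
At (23, 22): MRS = 10/11.
The indifference curve has slope −10/11 at this bundle.

MRS = 10/11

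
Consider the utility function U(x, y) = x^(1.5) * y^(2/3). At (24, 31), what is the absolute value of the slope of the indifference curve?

MU_x = 1.5·√x·y^(2/3) and MU_y = 2/3·x^(1.5)·y^(-1/3).
MRS = MU_x/MU_y = (2.25)·y/x.
At (24, 31): MRS = 93/32.
That is, one extra unit of x is worth 93/32 units of y at the margin.

MRS = 93/32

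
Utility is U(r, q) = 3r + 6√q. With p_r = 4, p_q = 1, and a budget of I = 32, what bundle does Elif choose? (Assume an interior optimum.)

MU_r = 3, MU_q = 6/(2√q).
MRS = 3 ÷ (6/(2√q)).
Tangency: set MRS = p_r/p_q = 4/1 = 4.
MRS depends only on q: √q = 4 ⇒ √q = 4 ⇒ q* = 16.
From the budget, 4·r = 32 − 1·16 = 16, so r* = 4.

r* = 4, q* = 16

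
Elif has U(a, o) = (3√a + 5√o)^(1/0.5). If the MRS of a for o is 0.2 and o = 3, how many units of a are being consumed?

For CES with ρ = 0.5, MRS = (3/5)·√(o/a).
Setting (3/5)·√(3/a) = 0.2 gives √(3/a) = 1/3, so 3/a = 1/9 and a = 27.

a = 27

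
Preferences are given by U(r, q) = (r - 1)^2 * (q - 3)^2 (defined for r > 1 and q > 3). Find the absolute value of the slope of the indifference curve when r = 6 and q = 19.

MRS = 3.2

MU_r = 2·(r−1)·(q−3)^2, MU_q = 2·(r−1)^2·(q−3).
MRS = (q−3)/(r−1).
At (6, 19): MRS = 3.2.
So at (6, 19) the consumer would give up 3.2 units of q for one more unit of r.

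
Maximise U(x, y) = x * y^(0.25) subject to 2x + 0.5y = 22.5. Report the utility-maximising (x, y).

x* = 9, y* = 9

MU_x = y^(0.25) and MU_y = 0.25·x·y^(-0.75).
MRS = MU_x/MU_y = (4)·y/x.
Tangency: set MRS = p_x/p_y = 2/0.5 = 4.
So (4)·y/x = 4, i.e. y = x.
Substitute into the budget 2·x + 0.5·y = 22.5: 2.5·x = 22.5, so x* = 9.
Then y* = 9.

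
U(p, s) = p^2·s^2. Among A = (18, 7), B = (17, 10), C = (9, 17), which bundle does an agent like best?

Bundle B

Evaluate utility at each bundle:
U(A) = 15876.
U(B) = 28900.
U(C) = 23409.
Highest utility is B, so B ≻ C ≻ A.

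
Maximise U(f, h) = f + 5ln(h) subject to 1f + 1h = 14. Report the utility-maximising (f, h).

f* = 9, h* = 5

MU_f = 1, MU_h = 5/h.
MRS = 1 ÷ (5/h).
Tangency: set MRS = p_f/p_h = 1/1 = 1.
MRS depends only on h: 0.2·h = 1 ⇒ h* = 1/0.2 = 5.
From the budget, 1·f = 14 − 1·5 = 9, so f* = 9.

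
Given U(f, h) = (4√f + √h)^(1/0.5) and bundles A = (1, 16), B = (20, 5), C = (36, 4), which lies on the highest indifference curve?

Bundle C

Evaluate utility at each bundle:
U(A) = 64.000.
U(B) = 405.000.
U(C) = 676.000.
Highest utility is C, so C ≻ B ≻ A.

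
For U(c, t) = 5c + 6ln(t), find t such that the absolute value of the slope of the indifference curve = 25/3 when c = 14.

t = 10

MU_c = 5, MU_t = 6/t.
MRS = 5 ÷ (6/t).
MRS depends only on t: (5/6)·t = 25/3 ⇒ t = (25/3)/(5/6) = 10.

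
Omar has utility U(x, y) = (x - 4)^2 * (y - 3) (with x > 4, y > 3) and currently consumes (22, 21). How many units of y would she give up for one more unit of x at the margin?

MRS = 2

MU_x = 2·(x−4)·(y−3), MU_y = (x−4)^2.
MRS = (2/1)·(y−3)/(x−4).
At (22, 21): MRS = 2.
That is, one extra unit of x is worth 2 units of y at the margin.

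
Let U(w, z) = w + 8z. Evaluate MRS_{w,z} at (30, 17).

MRS = 0.125

MU_w = 1, MU_z = 8, so MRS = 1/8 = 0.125 at every bundle.
At (30, 17): MRS = 0.125.
That is, one extra unit of w is worth 0.125 units of z at the margin.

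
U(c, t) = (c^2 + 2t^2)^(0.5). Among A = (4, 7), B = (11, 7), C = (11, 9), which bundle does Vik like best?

Bundle C

Evaluate utility at each bundle:
U(A) = 10.677.
U(B) = 14.799.
U(C) = 16.823.
Highest utility is C, so C ≻ B ≻ A.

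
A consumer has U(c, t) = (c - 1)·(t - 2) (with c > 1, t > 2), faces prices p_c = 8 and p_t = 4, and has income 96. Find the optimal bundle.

MU_c = (t−2), MU_t = (c−1).
MRS = (t−2)/(c−1).
Tangency: set MRS = p_c/p_t = 8/4 = 2.
So (t − 2)/(c − 1) = 2, i.e. (t − 2) = 2·(c − 1).
Rewrite the budget in excess-of-subsistence terms: 8·(c − 1) + 4·(t − 2) = 96 − 8·1 − 4·2 = 80.
Substituting, 16·(c − 1) = 80, so c − 1 = 5 and c* = 6.
Then t − 2 = 2·5 = 10, so t* = 12.

c* = 6, t* = 12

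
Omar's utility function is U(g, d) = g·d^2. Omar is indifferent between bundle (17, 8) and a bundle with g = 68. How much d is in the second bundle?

U(17, 8) = 1088.
Set U(68, d) = 1088 and solve.
With g = 68: d^2 = 1088/68 = 16; taking the square root, d = 4.
Check: U(68, 4) = 1088.

d = 4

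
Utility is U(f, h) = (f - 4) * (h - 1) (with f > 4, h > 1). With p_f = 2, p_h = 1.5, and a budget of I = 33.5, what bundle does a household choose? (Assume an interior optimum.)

f* = 10, h* = 9

MU_f = (h−1), MU_h = (f−4).
MRS = (h−1)/(f−4).
Tangency: set MRS = p_f/p_h = 2/1.5 = 4/3.
So (h − 1)/(f − 4) = 4/3, i.e. (h − 1) = (4/3)·(f − 4).
Rewrite the budget in excess-of-subsistence terms: 2·(f − 4) + 1.5·(h − 1) = 33.5 − 2·4 − 1.5·1 = 24.
Substituting, 4·(f − 4) = 24, so f − 4 = 6 and f* = 10.
Then h − 1 = (4/3)·6 = 8, so h* = 9.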